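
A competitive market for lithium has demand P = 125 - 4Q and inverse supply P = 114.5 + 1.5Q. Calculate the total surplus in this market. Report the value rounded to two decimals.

10.02

Setting demand equal to supply, 10.5 = 5.5Q, so Q* = 1.9091 and P* = 117.3636.
Total surplus is the full triangle between the curves from 0 to Q*: (1/2)(1.9091)(125 - 114.5) = 10.0227.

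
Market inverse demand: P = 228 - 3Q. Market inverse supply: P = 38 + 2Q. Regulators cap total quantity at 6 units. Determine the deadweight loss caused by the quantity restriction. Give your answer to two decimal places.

Without the quota, 228 - 3Q = 38 + 2Q gives Q* = 38.
At Q = 6 the demand price is 228 - 3(6) = 210 and the supply price is 38 + 2(6) = 50.
DWL = (1/2)(gap between curves at 6) x (Q* - 6) = (1/2)(160)(32) = 2560.

2560.00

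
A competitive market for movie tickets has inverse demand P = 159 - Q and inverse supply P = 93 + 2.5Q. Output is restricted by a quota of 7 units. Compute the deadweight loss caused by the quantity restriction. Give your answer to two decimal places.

246.04

Unrestricted equilibrium: Q* = (159 - 93)/(1 + 2.5) = 18.8571.
At Q = 7 the demand price is 159 - (7) = 152 and the supply price is 93 + 2.5(7) = 110.5.
Deadweight loss is the triangle between the curves from 7 to 18.8571: (1/2)(152 - 110.5)(18.8571 - 7) = 246.0357.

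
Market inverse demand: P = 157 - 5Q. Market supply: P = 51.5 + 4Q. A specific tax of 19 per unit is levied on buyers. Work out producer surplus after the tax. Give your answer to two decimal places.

184.75

Pre-tax equilibrium: 157 - 5Q = 51.5 + 4Q gives Q* = 11.7222, P* = 98.3889.
A tax on buyers shifts demand down by 19: (157 - 19) - 5Q = 51.5 + 4Q, so Q_t = 9.6111. Buyers pay P_b = 108.9444; sellers receive P_s = P_b - 19 = 89.9444.
PS = (1/2)(Q_t)(P_s - 51.5) = (1/2)(9.6111)(38.4444) = 184.7469.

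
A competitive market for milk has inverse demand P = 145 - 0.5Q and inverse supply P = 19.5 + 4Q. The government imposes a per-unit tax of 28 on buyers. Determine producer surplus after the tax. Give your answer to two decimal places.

938.89

Pre-tax equilibrium: 145 - 0.5Q = 19.5 + 4Q gives Q* = 27.8889, P* = 131.0556.
With the tax, buyers' net willingness to pay falls by 28: (145 - 28) - 0.5Q = 19.5 + 4Q, so Q_t = 21.6667. Buyers pay P_b = 134.1667; sellers receive P_s = P_b - 28 = 106.1667.
PS = (1/2)(Q_t)(P_s - 19.5) = (1/2)(21.6667)(86.6667) = 938.8889.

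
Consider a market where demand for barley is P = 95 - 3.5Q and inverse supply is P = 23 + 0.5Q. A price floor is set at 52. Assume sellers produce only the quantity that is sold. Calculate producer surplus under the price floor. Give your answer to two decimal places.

Without the control, 95 - 3.5Q = 23 + 0.5Q so Q* = 18 and P* = 32.
At the floor price 52, quantity demanded is (95 - 52)/3.5 = 12.2857; demand is the short side, so Q = 12.2857 trades at P = 52.
The supply price at Q = 12.2857 is 29.1429. PS is the trapezoid between 52 and supply over [0, 12.2857]: (1/2)[(52 - 23) + (52 - 29.1429)](12.2857) = 318.551.

318.55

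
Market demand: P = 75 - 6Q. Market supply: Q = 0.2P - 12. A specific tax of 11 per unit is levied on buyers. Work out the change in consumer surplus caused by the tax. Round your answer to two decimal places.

-5.18

Rewriting supply in inverse form: P = 60 + 5Q.
Pre-tax equilibrium: 75 - 6Q = 60 + 5Q gives Q* = 1.3636, P* = 66.8182.
A tax on buyers shifts demand down by 11: (75 - 11) - 6Q = 60 + 5Q, so Q_t = 0.3636. Buyers pay P_b = 72.8182; sellers receive P_s = P_b - 11 = 61.8182.
Consumers lose the trapezoid between P* and P_b out to Q_t plus the triangle from Q_t to Q*: change in CS = 0.3967 - 5.5785 = -5.1818.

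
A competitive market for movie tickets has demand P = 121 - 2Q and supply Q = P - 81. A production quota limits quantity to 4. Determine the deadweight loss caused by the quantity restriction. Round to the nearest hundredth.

130.67

Rewriting supply in inverse form: P = 81 + Q.
Without the quota, 121 - 2Q = 81 + Q gives Q* = 13.3333.
At Q = 4 the demand price is 121 - 2(4) = 113 and the supply price is 81 + (4) = 85.
Deadweight loss is the triangle between the curves from 4 to 13.3333: (1/2)(113 - 85)(13.3333 - 4) = 130.6667.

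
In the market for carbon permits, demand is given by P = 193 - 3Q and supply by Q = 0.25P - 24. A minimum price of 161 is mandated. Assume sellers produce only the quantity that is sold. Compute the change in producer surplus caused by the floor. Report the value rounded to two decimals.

Rewriting supply in inverse form: P = 96 + 4Q.
Without the control, 193 - 3Q = 96 + 4Q so Q* = 13.8571 and P* = 151.4286.
At P = 161, buyers demand (193 - 161)/3 = 10.6667 while sellers would supply more, so the quantity traded is 10.6667 at price 161.
PS goes from (1/2)(13.8571)(55.4286) = 384.0408 to 465.7778 (computed as (161 - 96)(10.6667) - (1/2)(4)(10.6667)^2), a change of 81.737.

81.74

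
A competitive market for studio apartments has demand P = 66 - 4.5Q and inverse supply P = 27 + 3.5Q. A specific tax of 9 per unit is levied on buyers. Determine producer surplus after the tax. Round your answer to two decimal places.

24.61

Pre-tax equilibrium: 66 - 4.5Q = 27 + 3.5Q gives Q* = 4.875, P* = 44.0625.
A tax on buyers shifts demand down by 9: (66 - 9) - 4.5Q = 27 + 3.5Q, so Q_t = 3.75. Buyers pay P_b = 49.125; sellers receive P_s = P_b - 9 = 40.125.
Producer surplus is the triangle above supply below P_s: (1/2)(3.75)(40.125 - 27) = 24.6094.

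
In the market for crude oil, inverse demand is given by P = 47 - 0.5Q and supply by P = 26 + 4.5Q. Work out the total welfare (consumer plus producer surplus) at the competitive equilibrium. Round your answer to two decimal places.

Setting demand equal to supply, 21 = 5Q, so Q* = 4.2 and P* = 44.9.
Total surplus is the full triangle between the curves from 0 to Q*: (1/2)(4.2)(47 - 26) = 44.1.

44.10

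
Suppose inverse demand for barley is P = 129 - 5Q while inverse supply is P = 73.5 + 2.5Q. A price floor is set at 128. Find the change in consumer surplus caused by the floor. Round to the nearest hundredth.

Without the control, 129 - 5Q = 73.5 + 2.5Q so Q* = 7.4 and P* = 92.
At P = 128, buyers demand (129 - 128)/5 = 0.2 while sellers would supply more, so the quantity traded is 0.2 at price 128.
CS goes from (1/2)(7.4)(37) = 136.9 to 0.1 (computed as (129 - 128)(0.2) - (1/2)(5)(0.2)^2), a change of -136.8.

-136.80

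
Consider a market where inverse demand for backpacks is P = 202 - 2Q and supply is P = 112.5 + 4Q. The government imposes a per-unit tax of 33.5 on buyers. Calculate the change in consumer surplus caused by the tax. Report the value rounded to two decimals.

Without the tax, 202 - 2Q = 112.5 + 4Q so Q* = 14.9167 and P* = 172.1667.
With the tax, buyers' net willingness to pay falls by 33.5: (202 - 33.5) - 2Q = 112.5 + 4Q, so Q_t = 9.3333. Buyers pay P_b = 183.3333; sellers receive P_s = P_b - 33.5 = 149.8333.
Consumers lose the trapezoid between P* and P_b out to Q_t plus the triangle from Q_t to Q*: change in CS = 87.1111 - 222.5069 = -135.3958.

-135.40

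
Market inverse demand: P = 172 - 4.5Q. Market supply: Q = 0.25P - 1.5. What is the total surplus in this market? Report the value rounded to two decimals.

Rewriting supply in inverse form: P = 6 + 4Q.
Setting demand equal to supply, 166 = 8.5Q, so Q* = 19.5294 and P* = 84.1176.
Total surplus is the full triangle between the curves from 0 to Q*: (1/2)(19.5294)(172 - 6) = 1620.9412.

1620.94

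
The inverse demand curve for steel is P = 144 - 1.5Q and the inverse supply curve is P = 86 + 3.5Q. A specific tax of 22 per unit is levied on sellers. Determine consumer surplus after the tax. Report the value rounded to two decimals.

Without the tax, 144 - 1.5Q = 86 + 3.5Q so Q* = 11.6 and P* = 126.6.
A tax on sellers shifts supply up by 22: 144 - 1.5Q = 86 + 3.5Q + 22, so Q_t = 7.2. Buyers pay P_b = 133.2; sellers receive P_s = P_b - 22 = 111.2.
Consumer surplus is the triangle under demand above P_b: (1/2)(7.2)(144 - 133.2) = 38.88.

38.88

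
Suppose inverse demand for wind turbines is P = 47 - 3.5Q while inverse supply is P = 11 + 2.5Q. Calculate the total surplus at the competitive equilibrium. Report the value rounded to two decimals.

108.00

Equilibrium: 47 - 3.5Q = 11 + 2.5Q, so Q* = 6 and P* = 26.
CS = (1/2)(6)(21) = 63 and PS = (1/2)(6)(15) = 45, so total surplus = 108.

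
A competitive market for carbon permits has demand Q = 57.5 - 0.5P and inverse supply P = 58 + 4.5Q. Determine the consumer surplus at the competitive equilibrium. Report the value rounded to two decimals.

Rewriting demand in inverse form: P = 115 - 2Q.
Setting demand equal to supply, 57 = 6.5Q, so Q* = 8.7692 and P* = 97.4615.
The demand choke price is 115, so CS = (1/2)(Q*)(115 - P*) = (1/2)(8.7692)(17.5385) = 76.8994.

76.90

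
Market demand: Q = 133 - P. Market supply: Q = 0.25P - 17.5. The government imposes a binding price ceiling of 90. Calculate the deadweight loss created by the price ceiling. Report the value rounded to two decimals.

Rewriting demand in inverse form: P = 133 - Q.
Rewriting supply in inverse form: P = 70 + 4Q.
Free-market equilibrium: 133 - Q = 70 + 4Q gives Q* = 12.6, P* = 120.4.
At the ceiling price 90, quantity supplied is (90 - 70)/4 = 5; supply is the short side, so Q = 5 trades at P = 90.
The lost-trades triangle has base Q* - 5 = 7.6 and height equal to the gap between the curves at Q = 5, which is 128 - 90 = 38. DWL = (1/2)(7.6)(38) = 144.4.

144.40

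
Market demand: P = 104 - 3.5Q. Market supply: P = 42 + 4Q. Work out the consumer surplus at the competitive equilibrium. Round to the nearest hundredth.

Setting demand equal to supply, 62 = 7.5Q, so Q* = 8.2667 and P* = 75.0667.
Consumer surplus is the triangle under demand above P*: (1/2)(8.2667)(104 - 75.0667) = (1/2)(8.2667)(28.9333) = 119.5911.

119.59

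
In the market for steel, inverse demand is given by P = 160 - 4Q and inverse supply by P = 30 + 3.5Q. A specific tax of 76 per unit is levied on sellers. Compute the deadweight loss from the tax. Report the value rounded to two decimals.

385.07

Pre-tax equilibrium: 160 - 4Q = 30 + 3.5Q gives Q* = 17.3333, P* = 90.6667.
With the tax, sellers need 76 more per unit: 160 - 4Q = 30 + 3.5Q + 76, so Q_t = 7.2. Buyers pay P_b = 131.2; sellers receive P_s = P_b - 76 = 55.2.
The welfare triangle lost has base Q* - Q_t = 10.1333 and height t = 76, so DWL = (1/2)(10.1333)(76) = 385.0667.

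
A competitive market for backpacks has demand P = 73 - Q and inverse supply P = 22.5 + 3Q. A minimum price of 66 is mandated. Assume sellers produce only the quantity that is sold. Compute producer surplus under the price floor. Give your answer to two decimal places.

231.00

Without the control, 73 - Q = 22.5 + 3Q so Q* = 12.625 and P* = 60.375.
At the floor price 66, quantity demanded is (73 - 66)/1 = 7; demand is the short side, so Q = 7 trades at P = 66.
The supply price at Q = 7 is 43.5. PS is the trapezoid between 66 and supply over [0, 7]: (1/2)[(66 - 22.5) + (66 - 43.5)](7) = 231.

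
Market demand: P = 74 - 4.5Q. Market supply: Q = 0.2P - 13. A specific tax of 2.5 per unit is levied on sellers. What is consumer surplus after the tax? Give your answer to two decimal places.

Rewriting supply in inverse form: P = 65 + 5Q.
Pre-tax equilibrium: 74 - 4.5Q = 65 + 5Q gives Q* = 0.9474, P* = 69.7368.
With the tax, sellers need 2.5 more per unit: 74 - 4.5Q = 65 + 5Q + 2.5, so Q_t = 0.6842. Buyers pay P_b = 70.9211; sellers receive P_s = P_b - 2.5 = 68.4211.
CS = (1/2)(Q_t)(74 - P_b) = (1/2)(0.6842)(3.0789) = 1.0533.

1.05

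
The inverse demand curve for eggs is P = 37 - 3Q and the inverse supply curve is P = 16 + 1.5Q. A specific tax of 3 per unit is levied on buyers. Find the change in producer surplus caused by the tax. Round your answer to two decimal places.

Without the tax, 37 - 3Q = 16 + 1.5Q so Q* = 4.6667 and P* = 23.
With the tax, buyers' net willingness to pay falls by 3: (37 - 3) - 3Q = 16 + 1.5Q, so Q_t = 4. Buyers pay P_b = 25; sellers receive P_s = P_b - 3 = 22.
PS falls from (1/2)(4.6667)(7) = 16.3333 to (1/2)(4)(6) = 12, a change of -4.3333.

-4.33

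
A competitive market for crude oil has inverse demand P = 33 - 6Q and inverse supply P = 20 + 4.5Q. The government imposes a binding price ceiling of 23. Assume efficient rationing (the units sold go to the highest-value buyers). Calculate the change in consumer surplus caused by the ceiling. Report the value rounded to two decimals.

0.73

Without the control, 33 - 6Q = 20 + 4.5Q so Q* = 1.2381 and P* = 25.5714.
At the ceiling price 23, quantity supplied is (23 - 20)/4.5 = 0.6667; supply is the short side, so Q = 0.6667 trades at P = 23.
CS goes from (1/2)(1.2381)(7.4286) = 4.5986 to 5.3333 (computed as (33 - 23)(0.6667) - (1/2)(6)(0.6667)^2), a change of 0.7347.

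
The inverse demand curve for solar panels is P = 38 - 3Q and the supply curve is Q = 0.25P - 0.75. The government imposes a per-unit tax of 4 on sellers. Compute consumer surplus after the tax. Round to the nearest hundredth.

29.42

Rewriting supply in inverse form: P = 3 + 4Q.
Pre-tax equilibrium: 38 - 3Q = 3 + 4Q gives Q* = 5, P* = 23.
With the tax, sellers need 4 more per unit: 38 - 3Q = 3 + 4Q + 4, so Q_t = 4.4286. Buyers pay P_b = 24.7143; sellers receive P_s = P_b - 4 = 20.7143.
Consumer surplus is the triangle under demand above P_b: (1/2)(4.4286)(38 - 24.7143) = 29.4184.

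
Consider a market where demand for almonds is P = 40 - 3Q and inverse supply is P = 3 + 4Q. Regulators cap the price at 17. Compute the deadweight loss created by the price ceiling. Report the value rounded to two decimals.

Free-market equilibrium: 40 - 3Q = 3 + 4Q gives Q* = 5.2857, P* = 24.1429.
At P = 17, sellers supply (17 - 3)/4 = 3.5 while buyers want more, so the quantity traded is 3.5 at price 17.
The lost-trades triangle has base Q* - 3.5 = 1.7857 and height equal to the gap between the curves at Q = 3.5, which is 29.5 - 17 = 12.5. DWL = (1/2)(1.7857)(12.5) = 11.1607.

11.16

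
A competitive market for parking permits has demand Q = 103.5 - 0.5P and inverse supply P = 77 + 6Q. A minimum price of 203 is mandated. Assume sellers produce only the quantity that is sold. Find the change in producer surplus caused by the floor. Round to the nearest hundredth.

-552.19

Rewriting demand in inverse form: P = 207 - 2Q.
Free-market equilibrium: 207 - 2Q = 77 + 6Q gives Q* = 16.25, P* = 174.5.
At P = 203, buyers demand (207 - 203)/2 = 2 while sellers would supply more, so the quantity traded is 2 at price 203.
PS goes from (1/2)(16.25)(97.5) = 792.1875 to 240 (computed as (203 - 77)(2) - (1/2)(6)(2)^2), a change of -552.1875.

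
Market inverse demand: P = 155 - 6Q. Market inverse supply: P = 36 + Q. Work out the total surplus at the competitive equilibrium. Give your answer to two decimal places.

1011.50

Set 155 - 6Q = 36 + Q, which gives 119 = 7Q, so Q* = 17 and P* = 155 - 6(17) = 53.
Total surplus is the full triangle between the curves from 0 to Q*: (1/2)(17)(155 - 36) = 1011.5.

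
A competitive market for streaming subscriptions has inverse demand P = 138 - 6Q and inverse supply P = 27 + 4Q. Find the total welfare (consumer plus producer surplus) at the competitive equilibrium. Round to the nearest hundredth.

Set 138 - 6Q = 27 + 4Q, which gives 111 = 10Q, so Q* = 11.1 and P* = 138 - 6(11.1) = 71.4.
Total surplus is the full triangle between the curves from 0 to Q*: (1/2)(11.1)(138 - 27) = 616.05.

616.05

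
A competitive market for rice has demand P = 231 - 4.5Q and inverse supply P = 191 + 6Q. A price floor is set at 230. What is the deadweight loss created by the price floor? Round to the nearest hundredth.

Free-market equilibrium: 231 - 4.5Q = 191 + 6Q gives Q* = 3.8095, P* = 213.8571.
At the floor price 230, quantity demanded is (231 - 230)/4.5 = 0.2222; demand is the short side, so Q = 0.2222 trades at P = 230.
At Q = 0.2222 the demand price is 230 and the supply price is 192.3333. Deadweight loss is the triangle between the curves from 0.2222 to 3.8095: (1/2)(230 - 192.3333)(3.8095 - 0.2222) = 67.5608.

67.56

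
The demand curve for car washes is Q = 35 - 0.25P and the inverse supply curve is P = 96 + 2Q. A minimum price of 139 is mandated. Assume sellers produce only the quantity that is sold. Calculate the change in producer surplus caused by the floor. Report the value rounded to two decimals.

Rewriting demand in inverse form: P = 140 - 4Q.
Free-market equilibrium: 140 - 4Q = 96 + 2Q gives Q* = 7.3333, P* = 110.6667.
At the floor price 139, quantity demanded is (140 - 139)/4 = 0.25; demand is the short side, so Q = 0.25 trades at P = 139.
PS goes from (1/2)(7.3333)(14.6667) = 53.7778 to 10.6875 (computed as (139 - 96)(0.25) - (1/2)(2)(0.25)^2), a change of -43.0903.

-43.09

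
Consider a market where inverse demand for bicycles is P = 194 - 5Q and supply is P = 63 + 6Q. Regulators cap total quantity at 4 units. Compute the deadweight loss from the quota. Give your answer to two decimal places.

Without the quota, 194 - 5Q = 63 + 6Q gives Q* = 11.9091.
At Q = 4 the demand price is 194 - 5(4) = 174 and the supply price is 63 + 6(4) = 87.
Deadweight loss is the triangle between the curves from 4 to 11.9091: (1/2)(174 - 87)(11.9091 - 4) = 344.0455.

344.05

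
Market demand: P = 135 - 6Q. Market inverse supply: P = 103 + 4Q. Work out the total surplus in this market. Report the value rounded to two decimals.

51.20

Set 135 - 6Q = 103 + 4Q, which gives 32 = 10Q, so Q* = 3.2 and P* = 135 - 6(3.2) = 115.8.
Total surplus is the full triangle between the curves from 0 to Q*: (1/2)(3.2)(135 - 103) = 51.2.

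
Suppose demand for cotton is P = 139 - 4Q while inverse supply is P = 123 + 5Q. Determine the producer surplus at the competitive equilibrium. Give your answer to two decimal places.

Equilibrium: 139 - 4Q = 123 + 5Q, so Q* = 1.7778 and P* = 131.8889.
Producer surplus is the triangle above supply below P*: (1/2)(1.7778)(131.8889 - 123) = (1/2)(1.7778)(8.8889) = 7.9012.

7.90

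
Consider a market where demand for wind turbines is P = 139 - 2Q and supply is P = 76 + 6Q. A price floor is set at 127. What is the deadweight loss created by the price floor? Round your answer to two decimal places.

14.06

Free-market equilibrium: 139 - 2Q = 76 + 6Q gives Q* = 7.875, P* = 123.25.
At the floor price 127, quantity demanded is (139 - 127)/2 = 6; demand is the short side, so Q = 6 trades at P = 127.
The lost-trades triangle has base Q* - 6 = 1.875 and height equal to the gap between the curves at Q = 6, which is 127 - 112 = 15. DWL = (1/2)(1.875)(15) = 14.0625.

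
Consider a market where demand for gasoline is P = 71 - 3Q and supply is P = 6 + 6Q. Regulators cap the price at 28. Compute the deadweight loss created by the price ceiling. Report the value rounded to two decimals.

Free-market equilibrium: 71 - 3Q = 6 + 6Q gives Q* = 7.2222, P* = 49.3333.
At P = 28, sellers supply (28 - 6)/6 = 3.6667 while buyers want more, so the quantity traded is 3.6667 at price 28.
The lost-trades triangle has base Q* - 3.6667 = 3.5556 and height equal to the gap between the curves at Q = 3.6667, which is 60 - 28 = 32. DWL = (1/2)(3.5556)(32) = 56.8889.

56.89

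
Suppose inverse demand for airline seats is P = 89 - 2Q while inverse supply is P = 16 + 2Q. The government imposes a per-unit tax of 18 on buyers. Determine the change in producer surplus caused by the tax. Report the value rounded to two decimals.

Pre-tax equilibrium: 89 - 2Q = 16 + 2Q gives Q* = 18.25, P* = 52.5.
A tax on buyers shifts demand down by 18: (89 - 18) - 2Q = 16 + 2Q, so Q_t = 13.75. Buyers pay P_b = 61.5; sellers receive P_s = P_b - 18 = 43.5.
PS falls from (1/2)(18.25)(36.5) = 333.0625 to (1/2)(13.75)(27.5) = 189.0625, a change of -144.

-144.00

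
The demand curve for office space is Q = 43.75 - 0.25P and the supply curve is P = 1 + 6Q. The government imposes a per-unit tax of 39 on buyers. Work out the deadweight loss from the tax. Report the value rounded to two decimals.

Rewriting demand in inverse form: P = 175 - 4Q.
Without the tax, 175 - 4Q = 1 + 6Q so Q* = 17.4 and P* = 105.4.
A tax on buyers shifts demand down by 39: (175 - 39) - 4Q = 1 + 6Q, so Q_t = 13.5. Buyers pay P_b = 121; sellers receive P_s = P_b - 39 = 82.
Deadweight loss is the triangle between the curves from Q_t to Q*: (1/2)(17.4 - 13.5)(39) = 76.05.

76.05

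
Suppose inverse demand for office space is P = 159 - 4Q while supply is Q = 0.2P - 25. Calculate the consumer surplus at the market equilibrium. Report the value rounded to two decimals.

28.54

Rewriting supply in inverse form: P = 125 + 5Q.
Set 159 - 4Q = 125 + 5Q, which gives 34 = 9Q, so Q* = 3.7778 and P* = 159 - 4(3.7778) = 143.8889.
CS is the area between the demand curve and P* from 0 to Q*: (1/2)(3.7778)(15.1111) = 28.5432.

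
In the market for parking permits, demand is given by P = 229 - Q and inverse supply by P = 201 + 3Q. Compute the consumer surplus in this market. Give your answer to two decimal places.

24.50

Set 229 - Q = 201 + 3Q, which gives 28 = 4Q, so Q* = 7 and P* = 229 - (7) = 222.
The demand choke price is 229, so CS = (1/2)(Q*)(229 - P*) = (1/2)(7)(7) = 24.5.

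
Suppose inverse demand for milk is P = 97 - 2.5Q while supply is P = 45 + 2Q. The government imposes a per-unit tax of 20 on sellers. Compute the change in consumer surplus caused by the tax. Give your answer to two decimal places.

Without the tax, 97 - 2.5Q = 45 + 2Q so Q* = 11.5556 and P* = 68.1111.
A tax on sellers shifts supply up by 20: 97 - 2.5Q = 45 + 2Q + 20, so Q_t = 7.1111. Buyers pay P_b = 79.2222; sellers receive P_s = P_b - 20 = 59.2222.
Consumers lose the trapezoid between P* and P_b out to Q_t plus the triangle from Q_t to Q*: change in CS = 63.2099 - 166.9136 = -103.7037.

-103.70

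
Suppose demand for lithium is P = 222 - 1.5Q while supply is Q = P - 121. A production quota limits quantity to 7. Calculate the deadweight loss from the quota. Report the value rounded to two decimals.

1394.45

Rewriting supply in inverse form: P = 121 + Q.
Without the quota, 222 - 1.5Q = 121 + Q gives Q* = 40.4.
At Q = 7 the demand price is 222 - 1.5(7) = 211.5 and the supply price is 121 + (7) = 128.
DWL = (1/2)(gap between curves at 7) x (Q* - 7) = (1/2)(83.5)(33.4) = 1394.45.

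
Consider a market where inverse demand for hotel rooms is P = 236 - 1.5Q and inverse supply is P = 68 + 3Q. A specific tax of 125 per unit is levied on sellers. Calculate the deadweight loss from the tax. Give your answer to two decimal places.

1736.11

Pre-tax equilibrium: 236 - 1.5Q = 68 + 3Q gives Q* = 37.3333, P* = 180.
A tax on sellers shifts supply up by 125: 236 - 1.5Q = 68 + 3Q + 125, so Q_t = 9.5556. Buyers pay P_b = 221.6667; sellers receive P_s = P_b - 125 = 96.6667.
The welfare triangle lost has base Q* - Q_t = 27.7778 and height t = 125, so DWL = (1/2)(27.7778)(125) = 1736.1111.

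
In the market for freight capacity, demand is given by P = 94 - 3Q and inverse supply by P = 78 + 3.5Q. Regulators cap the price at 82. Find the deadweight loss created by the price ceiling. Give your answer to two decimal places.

5.65

Free-market equilibrium: 94 - 3Q = 78 + 3.5Q gives Q* = 2.4615, P* = 86.6154.
At the ceiling price 82, quantity supplied is (82 - 78)/3.5 = 1.1429; supply is the short side, so Q = 1.1429 trades at P = 82.
At Q = 1.1429 the demand price is 90.5714 and the supply price is 82. Deadweight loss is the triangle between the curves from 1.1429 to 2.4615: (1/2)(90.5714 - 82)(2.4615 - 1.1429) = 5.6515.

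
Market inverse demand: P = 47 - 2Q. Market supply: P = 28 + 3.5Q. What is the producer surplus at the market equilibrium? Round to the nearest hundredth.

Set 47 - 2Q = 28 + 3.5Q, which gives 19 = 5.5Q, so Q* = 3.4545 and P* = 47 - 2(3.4545) = 40.0909.
The supply curve's price intercept is 28, so PS = (1/2)(Q*)(P* - 28) = (1/2)(3.4545)(12.0909) = 20.8843.

20.88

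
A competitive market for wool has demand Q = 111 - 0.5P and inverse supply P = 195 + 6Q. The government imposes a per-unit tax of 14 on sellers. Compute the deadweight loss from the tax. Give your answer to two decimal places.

Rewriting demand in inverse form: P = 222 - 2Q.
Pre-tax equilibrium: 222 - 2Q = 195 + 6Q gives Q* = 3.375, P* = 215.25.
With the tax, sellers need 14 more per unit: 222 - 2Q = 195 + 6Q + 14, so Q_t = 1.625. Buyers pay P_b = 218.75; sellers receive P_s = P_b - 14 = 204.75.
Deadweight loss is the triangle between the curves from Q_t to Q*: (1/2)(3.375 - 1.625)(14) = 12.25.

12.25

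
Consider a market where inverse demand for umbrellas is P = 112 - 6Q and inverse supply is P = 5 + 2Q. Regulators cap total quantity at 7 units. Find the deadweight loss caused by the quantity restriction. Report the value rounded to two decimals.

162.56

Without the quota, 112 - 6Q = 5 + 2Q gives Q* = 13.375.
At Q = 7 the demand price is 112 - 6(7) = 70 and the supply price is 5 + 2(7) = 19.
Deadweight loss is the triangle between the curves from 7 to 13.375: (1/2)(70 - 19)(13.375 - 7) = 162.5625.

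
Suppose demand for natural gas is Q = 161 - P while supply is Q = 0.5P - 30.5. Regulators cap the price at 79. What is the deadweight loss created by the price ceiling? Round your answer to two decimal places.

888.17

Rewriting demand in inverse form: P = 161 - Q.
Rewriting supply in inverse form: P = 61 + 2Q.
Free-market equilibrium: 161 - Q = 61 + 2Q gives Q* = 33.3333, P* = 127.6667.
At P = 79, sellers supply (79 - 61)/2 = 9 while buyers want more, so the quantity traded is 9 at price 79.
The lost-trades triangle has base Q* - 9 = 24.3333 and height equal to the gap between the curves at Q = 9, which is 152 - 79 = 73. DWL = (1/2)(24.3333)(73) = 888.1667.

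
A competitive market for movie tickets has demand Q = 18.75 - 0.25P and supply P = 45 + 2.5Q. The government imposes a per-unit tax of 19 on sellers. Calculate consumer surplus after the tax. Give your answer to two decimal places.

Rewriting demand in inverse form: P = 75 - 4Q.
Pre-tax equilibrium: 75 - 4Q = 45 + 2.5Q gives Q* = 4.6154, P* = 56.5385.
With the tax, sellers need 19 more per unit: 75 - 4Q = 45 + 2.5Q + 19, so Q_t = 1.6923. Buyers pay P_b = 68.2308; sellers receive P_s = P_b - 19 = 49.2308.
Consumer surplus is the triangle under demand above P_b: (1/2)(1.6923)(75 - 68.2308) = 5.7278.

5.73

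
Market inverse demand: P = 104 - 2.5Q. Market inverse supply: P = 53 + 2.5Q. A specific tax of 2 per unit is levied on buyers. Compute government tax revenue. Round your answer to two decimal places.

19.60

Pre-tax equilibrium: 104 - 2.5Q = 53 + 2.5Q gives Q* = 10.2, P* = 78.5.
With the tax, buyers' net willingness to pay falls by 2: (104 - 2) - 2.5Q = 53 + 2.5Q, so Q_t = 9.8. Buyers pay P_b = 79.5; sellers receive P_s = P_b - 2 = 77.5.
Tax revenue = t x Q_t = 2 x 9.8 = 19.6.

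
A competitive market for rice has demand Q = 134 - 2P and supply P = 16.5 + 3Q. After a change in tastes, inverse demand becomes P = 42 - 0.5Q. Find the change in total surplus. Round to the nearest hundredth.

Rewriting demand in inverse form: P = 67 - 0.5Q.
Initial equilibrium: Q_0 = 14.4286, P_0 = 59.7857; CS_0 = (1/2)(14.4286)(7.2143) = 52.0459, PS_0 = (1/2)(14.4286)(43.2857) = 312.2755.
New equilibrium: 42 - 0.5Q = 16.5 + 3Q gives Q_1 = 7.2857, P_1 = 38.3571; CS_1 = 13.2704, PS_1 = 79.6224.
Change in total surplus = (13.2704 + 79.6224) - (52.0459 + 312.2755) = -271.4286.

-271.43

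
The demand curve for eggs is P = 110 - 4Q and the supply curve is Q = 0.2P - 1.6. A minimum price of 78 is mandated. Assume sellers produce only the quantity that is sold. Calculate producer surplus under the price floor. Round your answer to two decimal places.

400.00

Rewriting supply in inverse form: P = 8 + 5Q.
Free-market equilibrium: 110 - 4Q = 8 + 5Q gives Q* = 11.3333, P* = 64.6667.
At P = 78, buyers demand (110 - 78)/4 = 8 while sellers would supply more, so the quantity traded is 8 at price 78.
The supply price at Q = 8 is 48. PS is the trapezoid between 78 and supply over [0, 8]: (1/2)[(78 - 8) + (78 - 48)](8) = 400.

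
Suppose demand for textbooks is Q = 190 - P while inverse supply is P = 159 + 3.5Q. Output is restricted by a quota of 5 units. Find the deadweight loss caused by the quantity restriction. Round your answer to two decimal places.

8.03

Rewriting demand in inverse form: P = 190 - Q.
Unrestricted equilibrium: Q* = (190 - 159)/(1 + 3.5) = 6.8889.
At Q = 5 the demand price is 190 - (5) = 185 and the supply price is 159 + 3.5(5) = 176.5.
DWL = (1/2)(gap between curves at 5) x (Q* - 5) = (1/2)(8.5)(1.8889) = 8.0278.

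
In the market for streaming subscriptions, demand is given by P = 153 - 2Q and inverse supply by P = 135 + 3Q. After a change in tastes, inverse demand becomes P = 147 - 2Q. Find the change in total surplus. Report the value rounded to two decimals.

-18.00

Initial equilibrium: Q_0 = 3.6, P_0 = 145.8; CS_0 = (1/2)(3.6)(7.2) = 12.96, PS_0 = (1/2)(3.6)(10.8) = 19.44.
New equilibrium: 147 - 2Q = 135 + 3Q gives Q_1 = 2.4, P_1 = 142.2; CS_1 = 5.76, PS_1 = 8.64.
Change in total surplus = (5.76 + 8.64) - (12.96 + 19.44) = -18.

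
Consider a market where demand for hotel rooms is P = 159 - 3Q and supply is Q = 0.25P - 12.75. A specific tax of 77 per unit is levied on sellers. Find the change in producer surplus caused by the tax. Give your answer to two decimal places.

-436.86

Rewriting supply in inverse form: P = 51 + 4Q.
Without the tax, 159 - 3Q = 51 + 4Q so Q* = 15.4286 and P* = 112.7143.
With the tax, sellers need 77 more per unit: 159 - 3Q = 51 + 4Q + 77, so Q_t = 4.4286. Buyers pay P_b = 145.7143; sellers receive P_s = P_b - 77 = 68.7143.
PS falls from (1/2)(15.4286)(61.7143) = 476.0816 to (1/2)(4.4286)(17.7143) = 39.2245, a change of -436.8571.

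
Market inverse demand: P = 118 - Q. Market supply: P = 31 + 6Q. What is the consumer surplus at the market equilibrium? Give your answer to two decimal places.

Setting demand equal to supply, 87 = 7Q, so Q* = 12.4286 and P* = 105.5714.
CS is the area between the demand curve and P* from 0 to Q*: (1/2)(12.4286)(12.4286) = 77.2347.

77.23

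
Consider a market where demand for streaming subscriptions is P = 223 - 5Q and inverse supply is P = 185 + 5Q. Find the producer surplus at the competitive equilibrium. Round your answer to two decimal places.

Equilibrium: 223 - 5Q = 185 + 5Q, so Q* = 3.8 and P* = 204.
PS is the area between P* and the supply curve from 0 to Q*: (1/2)(3.8)(19) = 36.1.

36.10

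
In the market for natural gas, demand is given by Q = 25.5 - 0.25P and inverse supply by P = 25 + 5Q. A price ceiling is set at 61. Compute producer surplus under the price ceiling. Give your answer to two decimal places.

129.60

Rewriting demand in inverse form: P = 102 - 4Q.
Without the control, 102 - 4Q = 25 + 5Q so Q* = 8.5556 and P* = 67.7778.
At P = 61, sellers supply (61 - 25)/5 = 7.2 while buyers want more, so the quantity traded is 7.2 at price 61.
PS is the triangle above supply below 61: (1/2)(7.2)(61 - 25) = 129.6.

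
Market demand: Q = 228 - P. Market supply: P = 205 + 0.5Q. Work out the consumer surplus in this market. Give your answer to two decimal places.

117.56

Rewriting demand in inverse form: P = 228 - Q.
Set 228 - Q = 205 + 0.5Q, which gives 23 = 1.5Q, so Q* = 15.3333 and P* = 228 - (15.3333) = 212.6667.
CS is the area between the demand curve and P* from 0 to Q*: (1/2)(15.3333)(15.3333) = 117.5556.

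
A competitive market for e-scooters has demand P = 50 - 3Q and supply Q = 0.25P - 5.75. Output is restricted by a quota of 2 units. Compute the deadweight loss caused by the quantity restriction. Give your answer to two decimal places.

Rewriting supply in inverse form: P = 23 + 4Q.
Unrestricted equilibrium: Q* = (50 - 23)/(3 + 4) = 3.8571.
At Q = 2 the demand price is 50 - 3(2) = 44 and the supply price is 23 + 4(2) = 31.
DWL = (1/2)(gap between curves at 2) x (Q* - 2) = (1/2)(13)(1.8571) = 12.0714.

12.07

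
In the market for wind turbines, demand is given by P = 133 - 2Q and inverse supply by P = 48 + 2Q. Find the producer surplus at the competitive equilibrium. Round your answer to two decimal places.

451.56

Equilibrium: 133 - 2Q = 48 + 2Q, so Q* = 21.25 and P* = 90.5.
Producer surplus is the triangle above supply below P*: (1/2)(21.25)(90.5 - 48) = (1/2)(21.25)(42.5) = 451.5625.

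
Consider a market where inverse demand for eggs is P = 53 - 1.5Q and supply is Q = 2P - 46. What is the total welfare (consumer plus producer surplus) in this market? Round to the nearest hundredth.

Rewriting supply in inverse form: P = 23 + 0.5Q.
Equilibrium: 53 - 1.5Q = 23 + 0.5Q, so Q* = 15 and P* = 30.5.
Total surplus is the full triangle between the curves from 0 to Q*: (1/2)(15)(53 - 23) = 225.

225.00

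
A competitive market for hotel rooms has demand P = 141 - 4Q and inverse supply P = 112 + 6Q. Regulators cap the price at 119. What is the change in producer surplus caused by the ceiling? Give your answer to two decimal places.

-21.15

Free-market equilibrium: 141 - 4Q = 112 + 6Q gives Q* = 2.9, P* = 129.4.
At P = 119, sellers supply (119 - 112)/6 = 1.1667 while buyers want more, so the quantity traded is 1.1667 at price 119.
PS goes from (1/2)(2.9)(17.4) = 25.23 to 4.0833 (computed as (119 - 112)(1.1667) - (1/2)(6)(1.1667)^2), a change of -21.1467.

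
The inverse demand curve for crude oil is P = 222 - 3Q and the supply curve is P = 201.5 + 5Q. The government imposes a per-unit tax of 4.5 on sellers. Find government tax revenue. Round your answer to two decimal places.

9.00

Without the tax, 222 - 3Q = 201.5 + 5Q so Q* = 2.5625 and P* = 214.3125.
With the tax, sellers need 4.5 more per unit: 222 - 3Q = 201.5 + 5Q + 4.5, so Q_t = 2. Buyers pay P_b = 216; sellers receive P_s = P_b - 4.5 = 211.5.
Revenue is the tax times quantity traded: 4.5 x 2 = 9.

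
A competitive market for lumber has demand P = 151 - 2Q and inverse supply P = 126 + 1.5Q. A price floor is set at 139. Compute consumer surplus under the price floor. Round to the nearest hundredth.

Without the control, 151 - 2Q = 126 + 1.5Q so Q* = 7.1429 and P* = 136.7143.
At the floor price 139, quantity demanded is (151 - 139)/2 = 6; demand is the short side, so Q = 6 trades at P = 139.
CS is the triangle under demand above 139: (1/2)(6)(151 - 139) = 36.

36.00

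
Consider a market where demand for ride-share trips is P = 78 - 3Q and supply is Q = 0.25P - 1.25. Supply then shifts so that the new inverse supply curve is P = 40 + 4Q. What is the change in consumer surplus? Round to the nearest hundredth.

-118.93

Rewriting supply in inverse form: P = 5 + 4Q.
Initial equilibrium: Q_0 = 10.4286, P_0 = 46.7143; CS_0 = (1/2)(10.4286)(31.2857) = 163.1327, PS_0 = (1/2)(10.4286)(41.7143) = 217.5102.
New equilibrium: 78 - 3Q = 40 + 4Q gives Q_1 = 5.4286, P_1 = 61.7143; CS_1 = 44.2041, PS_1 = 58.9388.
Change in consumer surplus = 44.2041 - 163.1327 = -118.9286.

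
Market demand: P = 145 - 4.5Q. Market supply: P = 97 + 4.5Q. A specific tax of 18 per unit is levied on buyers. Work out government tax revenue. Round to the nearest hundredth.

Pre-tax equilibrium: 145 - 4.5Q = 97 + 4.5Q gives Q* = 5.3333, P* = 121.
With the tax, buyers' net willingness to pay falls by 18: (145 - 18) - 4.5Q = 97 + 4.5Q, so Q_t = 3.3333. Buyers pay P_b = 130; sellers receive P_s = P_b - 18 = 112.
Revenue is the tax times quantity traded: 18 x 3.3333 = 60.

60.00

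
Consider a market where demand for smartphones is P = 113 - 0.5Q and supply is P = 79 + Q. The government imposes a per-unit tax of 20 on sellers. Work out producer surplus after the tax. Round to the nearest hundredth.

Pre-tax equilibrium: 113 - 0.5Q = 79 + Q gives Q* = 22.6667, P* = 101.6667.
A tax on sellers shifts supply up by 20: 113 - 0.5Q = 79 + Q + 20, so Q_t = 9.3333. Buyers pay P_b = 108.3333; sellers receive P_s = P_b - 20 = 88.3333.
PS = (1/2)(Q_t)(P_s - 79) = (1/2)(9.3333)(9.3333) = 43.5556.

43.56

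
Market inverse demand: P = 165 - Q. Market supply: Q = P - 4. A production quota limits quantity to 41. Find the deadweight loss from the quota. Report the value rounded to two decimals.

Rewriting supply in inverse form: P = 4 + Q.
Without the quota, 165 - Q = 4 + Q gives Q* = 80.5.
At Q = 41 the demand price is 165 - (41) = 124 and the supply price is 4 + (41) = 45.
Deadweight loss is the triangle between the curves from 41 to 80.5: (1/2)(124 - 45)(80.5 - 41) = 1560.25.

1560.25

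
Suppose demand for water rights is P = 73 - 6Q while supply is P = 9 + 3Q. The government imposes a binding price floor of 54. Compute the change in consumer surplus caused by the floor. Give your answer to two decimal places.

Free-market equilibrium: 73 - 6Q = 9 + 3Q gives Q* = 7.1111, P* = 30.3333.
At P = 54, buyers demand (73 - 54)/6 = 3.1667 while sellers would supply more, so the quantity traded is 3.1667 at price 54.
CS goes from (1/2)(7.1111)(42.6667) = 151.7037 to 30.0833 (computed as (73 - 54)(3.1667) - (1/2)(6)(3.1667)^2), a change of -121.6204.

-121.62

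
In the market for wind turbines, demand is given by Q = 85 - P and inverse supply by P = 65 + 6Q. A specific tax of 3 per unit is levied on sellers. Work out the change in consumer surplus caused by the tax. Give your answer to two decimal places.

Rewriting demand in inverse form: P = 85 - Q.
Without the tax, 85 - Q = 65 + 6Q so Q* = 2.8571 and P* = 82.1429.
A tax on sellers shifts supply up by 3: 85 - Q = 65 + 6Q + 3, so Q_t = 2.4286. Buyers pay P_b = 82.5714; sellers receive P_s = P_b - 3 = 79.5714.
CS falls from (1/2)(2.8571)(2.8571) = 4.0816 to (1/2)(2.4286)(2.4286) = 2.949, a change of -1.1327.

-1.13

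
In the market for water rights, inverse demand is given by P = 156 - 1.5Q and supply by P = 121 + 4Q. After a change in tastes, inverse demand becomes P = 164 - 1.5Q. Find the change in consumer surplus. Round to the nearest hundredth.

Initial equilibrium: Q_0 = 6.3636, P_0 = 146.4545; CS_0 = (1/2)(6.3636)(9.5455) = 30.3719, PS_0 = (1/2)(6.3636)(25.4545) = 80.9917.
New equilibrium: 164 - 1.5Q = 121 + 4Q gives Q_1 = 7.8182, P_1 = 152.2727; CS_1 = 45.843, PS_1 = 122.2479.
Change in consumer surplus = 45.843 - 30.3719 = 15.4711.

15.47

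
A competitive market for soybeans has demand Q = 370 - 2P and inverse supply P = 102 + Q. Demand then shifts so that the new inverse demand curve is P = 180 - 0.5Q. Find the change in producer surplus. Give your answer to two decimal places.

Rewriting demand in inverse form: P = 185 - 0.5Q.
Initial equilibrium: Q_0 = 55.3333, P_0 = 157.3333; CS_0 = (1/2)(55.3333)(27.6667) = 765.4444, PS_0 = (1/2)(55.3333)(55.3333) = 1530.8889.
New equilibrium: 180 - 0.5Q = 102 + Q gives Q_1 = 52, P_1 = 154; CS_1 = 676, PS_1 = 1352.
Change in producer surplus = 1352 - 1530.8889 = -178.8889.

-178.89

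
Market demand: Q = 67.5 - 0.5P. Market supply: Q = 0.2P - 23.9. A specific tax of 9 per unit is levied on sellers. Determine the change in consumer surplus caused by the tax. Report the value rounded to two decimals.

-4.04

Rewriting demand in inverse form: P = 135 - 2Q.
Rewriting supply in inverse form: P = 119.5 + 5Q.
Without the tax, 135 - 2Q = 119.5 + 5Q so Q* = 2.2143 and P* = 130.5714.
A tax on sellers shifts supply up by 9: 135 - 2Q = 119.5 + 5Q + 9, so Q_t = 0.9286. Buyers pay P_b = 133.1429; sellers receive P_s = P_b - 9 = 124.1429.
Consumers lose the trapezoid between P* and P_b out to Q_t plus the triangle from Q_t to Q*: change in CS = 0.8622 - 4.9031 = -4.0408.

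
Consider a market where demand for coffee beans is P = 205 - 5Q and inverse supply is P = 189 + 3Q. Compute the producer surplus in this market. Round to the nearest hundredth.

Equilibrium: 205 - 5Q = 189 + 3Q, so Q* = 2 and P* = 195.
The supply curve's price intercept is 189, so PS = (1/2)(Q*)(P* - 189) = (1/2)(2)(6) = 6.

6.00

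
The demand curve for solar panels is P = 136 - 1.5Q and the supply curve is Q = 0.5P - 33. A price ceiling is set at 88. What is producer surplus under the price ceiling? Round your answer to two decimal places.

121.00

Rewriting supply in inverse form: P = 66 + 2Q.
Without the control, 136 - 1.5Q = 66 + 2Q so Q* = 20 and P* = 106.
At the ceiling price 88, quantity supplied is (88 - 66)/2 = 11; supply is the short side, so Q = 11 trades at P = 88.
PS is the triangle above supply below 88: (1/2)(11)(88 - 66) = 121.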